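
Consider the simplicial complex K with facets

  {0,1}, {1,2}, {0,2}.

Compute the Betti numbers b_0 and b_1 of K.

b_0 = 1, b_1 = 1.

Order the vertices as 0 < 1 < 2. Listing each simplex with vertices in this order, K has dimension 1 with simplices:

  0-simplices (3): [0], [1], [2]
  1-simplices (3): [0,1], [0,2], [1,2]

Hence C_0 ≅ Z^3, C_1 ≅ Z^3.

The boundary map ∂_1: C_1 → C_0 sends each edge [p,q] (with p < q) to q − p. For instance
  ∂[0,1] = [1] − [0].
As a 3×3 matrix over Z this has rank 2, with invariant factors (1,1).

Reading off H_k = ker ∂_k / im ∂_{k+1}:

  H_0: rank C_0 − rank ∂_1 = 3 − 2 = 1, and the invariant factors of ∂_1 are all 1, so H_0 ≅ Z.
  H_1: rank ker ∂_1 − rank ∂_2 = (3 − 2) − 0 = 1, and there is no ∂_2, so H_1 ≅ Z.

Hence the Betti numbers are b_0 = 1, b_1 = 1.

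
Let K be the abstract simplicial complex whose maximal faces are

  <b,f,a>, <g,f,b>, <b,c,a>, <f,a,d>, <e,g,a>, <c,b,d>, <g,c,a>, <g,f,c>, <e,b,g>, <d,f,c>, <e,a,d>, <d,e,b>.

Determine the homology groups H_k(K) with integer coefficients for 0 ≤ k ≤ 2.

H_0 ≅ Z,  H_1 ≅ Z_2,  H_2 = 0.

We work with the vertex ordering a < b < c < d < e < f < g. The simplices of K, each written with vertices in increasing order, are:

  0-simplices (7): a, b, c, d, e, f, g
  1-simplices (18): ab, ac, ad, ae, af, ag, bc, bd, be, bf, bg, cd, cf, cg, de, df, eg, fg
  2-simplices (12): abc, abf, acg, ade, adf, aeg, bcd, bde, beg, bfg, cdf, cfg

giving chain groups C_0 ≅ Z^7, C_1 ≅ Z^18, C_2 ≅ Z^12.

∂_1: C_1 → C_0 maps an edge to its endpoints' difference, ∂[p,q] = q − p. For instance
  ∂bd = d − b.
As a 7×18 matrix over Z this has rank 6, with invariant factors (1,1,1,1,1,1).

The boundary map ∂_2: C_2 → C_1 acts by ∂[p,q,r] = [q,r] − [p,r] + [p,q]. For instance
  ∂bde = de − be + bd,
  ∂beg = eg − bg + be.
The 18×12 boundary matrix has rank 12 and Smith normal form diag(1,1,1,1,1,1,1,1,1,1,1,2).

Computing H_k = (kernel of ∂_k) / (image of ∂_{k+1}):

  H_0: rank C_0 − rank ∂_1 = 7 − 6 = 1, and the invariant factors of ∂_1 are all 1, so H_0 ≅ Z.
  H_1: rank ker ∂_1 − rank ∂_2 = (18 − 6) − 12 = 0, and ∂_2 has invariant factor 2 > 1, so H_1 ≅ Z_2.
  H_2: rank ker ∂_2 − rank ∂_3 = (12 − 12) − 0 = 0, and there is no ∂_3, so H_2 ≅ 0.

(K is a triangulation of the real projective plane RP^2.)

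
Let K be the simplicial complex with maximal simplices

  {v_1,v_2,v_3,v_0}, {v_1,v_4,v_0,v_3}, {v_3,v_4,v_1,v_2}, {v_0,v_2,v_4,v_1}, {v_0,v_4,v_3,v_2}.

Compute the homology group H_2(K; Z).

H_2 = 0.

K has 5 vertices, 10 edges, 10 triangles, 5 3-simplices.
rank ∂_2 = 6, rank ∂_3 = 4 ⇒ b_2 = 10 − 6 − 4 = 0; all invariant factors of ∂_3 are 1 so no torsion. So H_2 = 0.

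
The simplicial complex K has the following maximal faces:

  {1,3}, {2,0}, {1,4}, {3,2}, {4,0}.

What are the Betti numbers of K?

b_0 = 1, b_1 = 1.

Order the vertices as 0 < 1 < 2 < 3 < 4. Listing each simplex with vertices in this order, K has dimension 1 with simplices:

  0-simplices (5): [0], [1], [2], [3], [4]
  1-simplices (5): [0,2], [0,4], [1,3], [1,4], [2,3]

giving chain groups C_0 ≅ Z^5, C_1 ≅ Z^5.

The boundary map ∂_1: C_1 → C_0 sends each edge [p,q] (with p < q) to q − p. For instance
  ∂[0,4] = [4] − [0].
The 5×5 boundary matrix has rank 4 and Smith normal form diag(1,1,1,1).

Reading off H_k = ker ∂_k / im ∂_{k+1}:

  H_0: rank C_0 − rank ∂_1 = 5 − 4 = 1, and the invariant factors of ∂_1 are all 1, so H_0 ≅ Z.
  H_1: rank ker ∂_1 − rank ∂_2 = (5 − 4) − 0 = 1, and there is no ∂_2, so H_1 ≅ Z.

As a check, the Euler characteristic is 5 − 5 = 0, which agrees with 1 − 1 = 0.

Hence the Betti numbers are b_0 = 1, b_1 = 1.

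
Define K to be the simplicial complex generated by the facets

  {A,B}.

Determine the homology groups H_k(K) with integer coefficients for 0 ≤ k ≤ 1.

Take the total order A < B on the vertex set. Then K (dimension 1) consists of the simplices:

  0-simplices (2): A, B
  1-simplices (1): AB

giving chain groups C_0 ≅ Z^2, C_1 ≅ Z^1.

∂_1: C_1 → C_0 is given by ∂[p,q] = [q] − [p]. For instance
  ∂AB = B − A.
The resulting 2×1 matrix has rank 1, and its Smith normal form has invariant factors (1).

Computing H_k = (kernel of ∂_k) / (image of ∂_{k+1}):

  H_0: rank C_0 − rank ∂_1 = 2 − 1 = 1, and the invariant factors of ∂_1 are all 1, so H_0 = Z.
  H_1: rank ker ∂_1 − rank ∂_2 = (1 − 1) − 0 = 0, and there is no ∂_2, so H_1 = 0.

H_0 = Z,  H_1 = 0.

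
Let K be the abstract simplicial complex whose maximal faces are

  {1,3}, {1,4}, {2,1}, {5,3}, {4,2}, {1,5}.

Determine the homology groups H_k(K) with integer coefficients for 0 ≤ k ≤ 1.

H_0 = Z,  H_1 = Z^2.

Fix the vertex order 1 < 2 < 3 < 4 < 5 and write every simplex with vertices in increasing order. Then dim K = 1 and the simplices of K are:

  0-simplices (5): [1], [2], [3], [4], [5]
  1-simplices (6): [1,2], [1,3], [1,4], [1,5], [2,4], [3,5]

Hence C_0 ≅ Z^5, C_1 ≅ Z^6.

The boundary map ∂_1: C_1 → C_0 sends each edge [p,q] (with p < q) to q − p. For instance
  ∂[1,3] = [3] − [1].
This gives a 5×6 integer matrix of rank 4; reducing to Smith normal form yields diagonal entries (1,1,1,1).

From H_k ≅ ker(∂_k) / im(∂_{k+1}) we obtain:

  H_0: rank C_0 − rank ∂_1 = 5 − 4 = 1, and the invariant factors of ∂_1 are all 1, so H_0 = Z.
  H_1: rank ker ∂_1 − rank ∂_2 = (6 − 4) − 0 = 2, and there is no ∂_2, so H_1 = Z^2.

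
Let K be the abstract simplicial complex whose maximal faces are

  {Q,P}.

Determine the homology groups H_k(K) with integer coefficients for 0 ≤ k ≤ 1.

Take the total order P < Q on the vertex set. Then K (dimension 1) consists of the simplices:

  0-simplices (2): P, Q
  1-simplices (1): PQ

giving chain groups C_0 ≅ Z^2, C_1 ≅ Z^1.

Boundary ∂_1: C_1 → C_0 sends each edge [p,q] (with p < q) to q − p. For instance
  ∂PQ = Q − P.
This gives a 2×1 integer matrix of rank 1; reducing to Smith normal form yields diagonal entries (1).

Reading off H_k = ker ∂_k / im ∂_{k+1}:

  H_0: rank C_0 − rank ∂_1 = 2 − 1 = 1, and the invariant factors of ∂_1 are all 1, so H_0 = Z.
  H_1: rank ker ∂_1 − rank ∂_2 = (1 − 1) − 0 = 0, and there is no ∂_2, so H_1 = 0.

(K is a triangulation of the 1-simplex.)

H_0 = Z,  H_1 = 0.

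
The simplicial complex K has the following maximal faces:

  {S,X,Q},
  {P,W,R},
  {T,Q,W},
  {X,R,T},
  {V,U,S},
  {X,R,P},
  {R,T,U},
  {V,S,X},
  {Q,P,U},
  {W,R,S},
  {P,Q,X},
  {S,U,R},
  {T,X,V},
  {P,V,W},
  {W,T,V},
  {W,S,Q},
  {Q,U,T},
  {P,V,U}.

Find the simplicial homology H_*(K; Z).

Fix the vertex order P < Q < R < S < T < U < V < W < X and write every simplex with vertices in increasing order. Then dim K = 2 and the simplices of K are:

  0-simplices (9): P, Q, R, S, T, U, V, W, X
  1-simplices (27): PQ, PR, PU, PV, PW, PX, QS, QT, QU, QW, QX, RS, RT, RU, RW, RX, SU, SV, SW, SX, TU, TV, TW, TX, UV, VW, VX
  2-simplices (18): PQU, PQX, PRW, PRX, PUV, PVW, QSW, QSX, QTU, QTW, RSU, RSW, RTU, RTX, SUV, SVX, TVW, TVX

so the chain groups are C_0 ≅ Z^9, C_1 ≅ Z^27, C_2 ≅ Z^18.

∂_1: C_1 → C_0 sends each edge [p,q] (with p < q) to q − p.
The 9×27 boundary matrix has rank 8 and Smith normal form diag(1,1,1,1,1,1,1,1).

The boundary map ∂_2: C_2 → C_1 sends each 2-simplex [p,q,r] to [q,r] − [p,r] + [p,q]. For instance
  ∂QSX = SX − QX + QS,
  ∂TVX = VX − TX + TV.
The 27×18 boundary matrix has rank 17 and Smith normal form diag(1,1,1,1,1,1,1,1,1,1,1,1,1,1,1,1,1).

Reading off H_k = ker ∂_k / im ∂_{k+1}:

  H_0: rank C_0 − rank ∂_1 = 9 − 8 = 1, and the invariant factors of ∂_1 are all 1, so H_0 = Z.
  H_1: rank ker ∂_1 − rank ∂_2 = (27 − 8) − 17 = 2, and the invariant factors of ∂_2 are all 1, so H_1 = Z^2.
  H_2: rank ker ∂_2 − rank ∂_3 = (18 − 17) − 0 = 1, and there is no ∂_3, so H_2 = Z.

H_0 = Z,  H_1 = Z^2,  H_2 = Z.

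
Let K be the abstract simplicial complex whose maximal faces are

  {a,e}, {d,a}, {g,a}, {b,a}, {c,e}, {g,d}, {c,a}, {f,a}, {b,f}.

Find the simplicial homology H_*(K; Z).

H_0 = Z,  H_1 = Z^3.

We work with the vertex ordering a < b < c < d < e < f < g. The simplices of K, each written with vertices in increasing order, are:

  0-simplices (7): a, b, c, d, e, f, g
  1-simplices (9): ab, ac, ad, ae, af, ag, bf, ce, dg

Hence C_0 ≅ Z^7, C_1 ≅ Z^9.

The boundary map ∂_1: C_1 → C_0 maps an edge to its endpoints' difference, ∂[p,q] = q − p. For instance
  ∂bf = f − b.
This gives a 7×9 integer matrix of rank 6; reducing to Smith normal form yields diagonal entries (1,1,1,1,1,1).

Now H_k = ker ∂_k / im ∂_{k+1}, so:

  H_0: rank C_0 − rank ∂_1 = 7 − 6 = 1, and the invariant factors of ∂_1 are all 1, so H_0 = Z.
  H_1: rank ker ∂_1 − rank ∂_2 = (9 − 6) − 0 = 3, and there is no ∂_2, so H_1 = Z^3.

As a check, the Euler characteristic is 7 − 9 = -2, which agrees with 1 − 3 = -2.
(K is a triangulation of a wedge of 3 circles.)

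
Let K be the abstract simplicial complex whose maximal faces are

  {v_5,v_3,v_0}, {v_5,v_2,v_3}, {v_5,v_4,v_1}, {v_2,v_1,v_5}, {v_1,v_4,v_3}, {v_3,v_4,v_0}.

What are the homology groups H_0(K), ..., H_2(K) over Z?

Order the vertices as v_0 < v_1 < v_2 < v_3 < v_4 < v_5. Listing each simplex with vertices in this order, K has dimension 2 with simplices:

  0-simplices (6): [v_0], [v_1], [v_2], [v_3], [v_4], [v_5]
  1-simplices (12): [v_0,v_3], [v_0,v_4], [v_0,v_5], [v_1,v_2], [v_1,v_3], [v_1,v_4], [v_1,v_5], [v_2,v_3], [v_2,v_5], [v_3,v_4], [v_3,v_5], [v_4,v_5]
  2-simplices (6): [v_0,v_3,v_4], [v_0,v_3,v_5], [v_1,v_2,v_5], [v_1,v_3,v_4], [v_1,v_4,v_5], [v_2,v_3,v_5]

giving chain groups C_0 ≅ Z^6, C_1 ≅ Z^12, C_2 ≅ Z^6.

∂_1: C_1 → C_0 is given by ∂[p,q] = [q] − [p].
The 6×12 boundary matrix has rank 5 and Smith normal form diag(1,1,1,1,1).

Boundary ∂_2: C_2 → C_1 acts by ∂[p,q,r] = [q,r] − [p,r] + [p,q]. For instance
  ∂[v_2,v_3,v_5] = [v_3,v_5] − [v_2,v_5] + [v_2,v_3],
  ∂[v_1,v_3,v_4] = [v_3,v_4] − [v_1,v_4] + [v_1,v_3].
The 12×6 boundary matrix has rank 6 and Smith normal form diag(1,1,1,1,1,1).

Reading off H_k = ker ∂_k / im ∂_{k+1}:

  H_0: rank C_0 − rank ∂_1 = 6 − 5 = 1, and the invariant factors of ∂_1 are all 1, so H_0 = Z.
  H_1: rank ker ∂_1 − rank ∂_2 = (12 − 5) − 6 = 1, and the invariant factors of ∂_2 are all 1, so H_1 = Z.
  H_2: rank ker ∂_2 − rank ∂_3 = (6 − 6) − 0 = 0, and there is no ∂_3, so H_2 = 0.

(K is a triangulation of the cylinder S^1 x I.)

H_0 = Z,  H_1 = Z,  H_2 = 0.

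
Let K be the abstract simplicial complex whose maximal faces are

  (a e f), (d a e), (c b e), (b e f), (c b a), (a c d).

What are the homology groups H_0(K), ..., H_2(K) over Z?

H_0 = Z,  H_1 = Z,  H_2 = 0.

Order the vertices as a < b < c < d < e < f. Listing each simplex with vertices in this order, K has dimension 2 with simplices:

  0-simplices (6): a, b, c, d, e, f
  1-simplices (12): ab, ac, ad, ae, af, bc, be, bf, cd, ce, de, ef
  2-simplices (6): abc, acd, ade, aef, bce, bef

giving chain groups C_0 ≅ Z^6, C_1 ≅ Z^12, C_2 ≅ Z^6.

Boundary ∂_1: C_1 → C_0 sends each edge [p,q] (with p < q) to q − p.
This gives a 6×12 integer matrix of rank 5; reducing to Smith normal form yields diagonal entries (1,1,1,1,1).

Boundary ∂_2: C_2 → C_1 acts by ∂[p,q,r] = [q,r] − [p,r] + [p,q]. For instance
  ∂acd = cd − ad + ac,
  ∂bce = ce − be + bc.
The 12×6 boundary matrix has rank 6 and Smith normal form diag(1,1,1,1,1,1).

Computing H_k = (kernel of ∂_k) / (image of ∂_{k+1}):

  H_0: rank C_0 − rank ∂_1 = 6 − 5 = 1, and the invariant factors of ∂_1 are all 1, so H_0 ≅ Z.
  H_1: rank ker ∂_1 − rank ∂_2 = (12 − 5) − 6 = 1, and the invariant factors of ∂_2 are all 1, so H_1 ≅ Z.
  H_2: rank ker ∂_2 − rank ∂_3 = (6 − 6) − 0 = 0, and there is no ∂_3, so H_2 ≅ 0.

As a check, the Euler characteristic is 6 − 12 + 6 = 0, which agrees with 1 − 1 + 0 = 0.
(K is a triangulation of the cylinder S^1 x I.)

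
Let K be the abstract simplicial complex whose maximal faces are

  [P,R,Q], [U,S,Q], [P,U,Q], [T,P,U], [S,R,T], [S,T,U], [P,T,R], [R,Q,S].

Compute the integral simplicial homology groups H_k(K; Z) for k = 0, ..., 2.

Take the total order P < Q < R < S < T < U on the vertex set. Then K (dimension 2) consists of the simplices:

  0-simplices (6): P, Q, R, S, T, U
  1-simplices (12): PQ, PR, PT, PU, QR, QS, QU, RS, RT, ST, SU, TU
  2-simplices (8): PQR, PQU, PRT, PTU, QRS, QSU, RST, STU

giving chain groups C_0 ≅ Z^6, C_1 ≅ Z^12, C_2 ≅ Z^8.

Boundary ∂_1: C_1 → C_0 is given by ∂[p,q] = [q] − [p].
This gives a 6×12 integer matrix of rank 5; reducing to Smith normal form yields diagonal entries (1,1,1,1,1).

Boundary ∂_2: C_2 → C_1 acts by ∂[p,q,r] = [q,r] − [p,r] + [p,q]. For instance
  ∂PTU = TU − PU + PT,
  ∂PRT = RT − PT + PR.
As a 12×8 matrix over Z this has rank 7, with invariant factors (1,1,1,1,1,1,1).

From H_k ≅ ker(∂_k) / im(∂_{k+1}) we obtain:

  H_0: rank C_0 − rank ∂_1 = 6 − 5 = 1, and the invariant factors of ∂_1 are all 1, so H_0 ≅ Z.
  H_1: rank ker ∂_1 − rank ∂_2 = (12 − 5) − 7 = 0, and the invariant factors of ∂_2 are all 1, so H_1 ≅ 0.
  H_2: rank ker ∂_2 − rank ∂_3 = (8 − 7) − 0 = 1, and there is no ∂_3, so H_2 ≅ Z.

As a check, the Euler characteristic is 6 − 12 + 8 = 2, which agrees with 1 − 0 + 1 = 2.

H_0 = Z,  H_1 = 0,  H_2 = Z.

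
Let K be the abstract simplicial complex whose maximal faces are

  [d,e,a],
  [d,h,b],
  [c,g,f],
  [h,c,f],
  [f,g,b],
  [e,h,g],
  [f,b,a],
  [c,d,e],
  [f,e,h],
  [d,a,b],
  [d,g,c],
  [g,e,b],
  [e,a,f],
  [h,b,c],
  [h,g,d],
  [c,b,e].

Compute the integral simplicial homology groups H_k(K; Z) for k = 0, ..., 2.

H_0 ≅ Z,  H_1 ≅ Z^2,  H_2 ≅ Z.

K has 8 vertices, 24 edges, 16 triangles.
rank ∂_0 = 0, rank ∂_1 = 7 ⇒ b_0 = 8 − 0 − 7 = 1; all invariant factors of ∂_1 are 1 so no torsion. So H_0 ≅ Z.
rank ∂_1 = 7, rank ∂_2 = 15 ⇒ b_1 = 24 − 7 − 15 = 2; all invariant factors of ∂_2 are 1 so no torsion. So H_1 ≅ Z^2.
rank ∂_2 = 15, rank ∂_3 = 0 ⇒ b_2 = 16 − 15 − 0 = 1. So H_2 ≅ Z.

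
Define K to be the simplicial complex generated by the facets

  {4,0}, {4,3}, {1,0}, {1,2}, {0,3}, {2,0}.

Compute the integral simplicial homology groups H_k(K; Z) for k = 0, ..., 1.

H_0 = Z,  H_1 = Z^2.

Order the vertices as 0 < 1 < 2 < 3 < 4. Listing each simplex with vertices in this order, K has dimension 1 with simplices:

  0-simplices (5): [0], [1], [2], [3], [4]
  1-simplices (6): [0,1], [0,2], [0,3], [0,4], [1,2], [3,4]

Hence C_0 ≅ Z^5, C_1 ≅ Z^6.

The boundary map ∂_1: C_1 → C_0 maps an edge to its endpoints' difference, ∂[p,q] = q − p.
As a 5×6 matrix over Z this has rank 4, with invariant factors (1,1,1,1).

Now H_k = ker ∂_k / im ∂_{k+1}, so:

  H_0: rank C_0 − rank ∂_1 = 5 − 4 = 1, and the invariant factors of ∂_1 are all 1, so H_0 = Z.
  H_1: rank ker ∂_1 − rank ∂_2 = (6 − 4) − 0 = 2, and there is no ∂_2, so H_1 = Z^2.

(K is a triangulation of a wedge of 2 circles.)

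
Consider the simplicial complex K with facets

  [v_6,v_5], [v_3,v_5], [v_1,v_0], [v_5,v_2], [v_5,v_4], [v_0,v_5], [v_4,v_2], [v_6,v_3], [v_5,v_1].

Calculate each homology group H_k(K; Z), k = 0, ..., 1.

H_0 ≅ Z,  H_1 ≅ Z^3.

Take the total order v_0 < v_1 < v_2 < v_3 < v_4 < v_5 < v_6 on the vertex set. Then K (dimension 1) consists of the simplices:

  0-simplices (7): [v_0], [v_1], [v_2], [v_3], [v_4], [v_5], [v_6]
  1-simplices (9): [v_0,v_1], [v_0,v_5], [v_1,v_5], [v_2,v_4], [v_2,v_5], [v_3,v_5], [v_3,v_6], [v_4,v_5], [v_5,v_6]

giving chain groups C_0 ≅ Z^7, C_1 ≅ Z^9.

Boundary ∂_1: C_1 → C_0 sends each edge [p,q] (with p < q) to q − p. For instance
  ∂[v_3,v_5] = [v_5] − [v_3].
The 7×9 boundary matrix has rank 6 and Smith normal form diag(1,1,1,1,1,1).

Computing H_k = (kernel of ∂_k) / (image of ∂_{k+1}):

  H_0: rank C_0 − rank ∂_1 = 7 − 6 = 1, and the invariant factors of ∂_1 are all 1, so H_0 = Z.
  H_1: rank ker ∂_1 − rank ∂_2 = (9 − 6) − 0 = 3, and there is no ∂_2, so H_1 = Z^3.

As a check, the Euler characteristic is 7 − 9 = -2, which agrees with 1 − 3 = -2.
(K is a triangulation of a wedge of 3 circles.)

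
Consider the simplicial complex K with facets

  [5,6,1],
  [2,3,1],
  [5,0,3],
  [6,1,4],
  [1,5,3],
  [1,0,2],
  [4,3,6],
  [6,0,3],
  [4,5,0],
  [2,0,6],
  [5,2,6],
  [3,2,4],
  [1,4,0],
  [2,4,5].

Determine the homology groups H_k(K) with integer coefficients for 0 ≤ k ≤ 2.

Fix the vertex order 0 < 1 < 2 < 3 < 4 < 5 < 6 and write every simplex with vertices in increasing order. Then dim K = 2 and the simplices of K are:

  0-simplices (7): [0], [1], [2], [3], [4], [5], [6]
  1-simplices (21): [0,1], [0,2], [0,3], [0,4], [0,5], [0,6], [1,2], [1,3], [1,4], [1,5], [1,6], [2,3], [2,4], [2,5], [2,6], [3,4], [3,5], [3,6], [4,5], [4,6], [5,6]
  2-simplices (14): [0,1,2], [0,1,4], [0,2,6], [0,3,5], [0,3,6], [0,4,5], [1,2,3], [1,3,5], [1,4,6], [1,5,6], [2,3,4], [2,4,5], [2,5,6], [3,4,6]

Hence C_0 ≅ Z^7, C_1 ≅ Z^21, C_2 ≅ Z^14.

Boundary ∂_1: C_1 → C_0 is given by ∂[p,q] = [q] − [p]. For instance
  ∂[2,6] = [6] − [2].
As a 7×21 matrix over Z this has rank 6, with invariant factors (1,1,1,1,1,1).

∂_2: C_2 → C_1 acts by ∂[p,q,r] = [q,r] − [p,r] + [p,q]. For instance
  ∂[2,5,6] = [5,6] − [2,6] + [2,5],
  ∂[0,3,6] = [3,6] − [0,6] + [0,3].
This gives a 21×14 integer matrix of rank 13; reducing to Smith normal form yields diagonal entries (1,1,1,1,1,1,1,1,1,1,1,1,1).

Reading off H_k = ker ∂_k / im ∂_{k+1}:

  H_0: rank C_0 − rank ∂_1 = 7 − 6 = 1, and the invariant factors of ∂_1 are all 1, so H_0 ≅ Z.
  H_1: rank ker ∂_1 − rank ∂_2 = (21 − 6) − 13 = 2, and the invariant factors of ∂_2 are all 1, so H_1 ≅ Z^2.
  H_2: rank ker ∂_2 − rank ∂_3 = (14 − 13) − 0 = 1, and there is no ∂_3, so H_2 ≅ Z.

As a check, the Euler characteristic is 7 − 21 + 14 = 0, which agrees with 1 − 2 + 1 = 0.
(K is a triangulation of the torus T^2.)

H_0 = Z,  H_1 = Z^2,  H_2 = Z.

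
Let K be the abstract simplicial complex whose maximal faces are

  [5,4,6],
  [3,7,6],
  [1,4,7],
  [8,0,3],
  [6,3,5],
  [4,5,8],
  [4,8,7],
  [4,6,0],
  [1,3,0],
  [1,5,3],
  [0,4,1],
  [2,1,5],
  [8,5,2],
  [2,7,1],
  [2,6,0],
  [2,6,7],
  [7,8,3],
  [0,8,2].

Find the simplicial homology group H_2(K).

K has 9 vertices, 27 edges, 18 triangles.
rank ∂_2 = 17, rank ∂_3 = 0 ⇒ b_2 = 18 − 17 − 0 = 1. So H_2 ≅ Z.

H_2 = Z.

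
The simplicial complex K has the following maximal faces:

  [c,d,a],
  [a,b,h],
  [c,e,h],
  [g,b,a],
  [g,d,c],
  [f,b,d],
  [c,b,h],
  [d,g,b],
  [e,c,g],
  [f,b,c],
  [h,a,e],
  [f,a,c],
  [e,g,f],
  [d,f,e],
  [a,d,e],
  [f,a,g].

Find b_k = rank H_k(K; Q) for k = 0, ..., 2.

b_0 = 1, b_1 = 2, b_2 = 1.

Take the total order a < b < c < d < e < f < g < h on the vertex set. Then K (dimension 2) consists of the simplices:

  0-simplices (8): a, b, c, d, e, f, g, h
  1-simplices (24): ab, ac, ad, ae, af, ag, ah, bc, bd, bf, bg, bh, cd, ce, cf, cg, ch, de, df, dg, ef, eg, eh, fg
  2-simplices (16): abg, abh, acd, acf, ade, aeh, afg, bcf, bch, bdf, bdg, cdg, ceg, ceh, def, efg

Hence C_0 ≅ Z^8, C_1 ≅ Z^24, C_2 ≅ Z^16.

The boundary map ∂_1: C_1 → C_0 maps an edge to its endpoints' difference, ∂[p,q] = q − p. For instance
  ∂bg = g − b.
This gives a 8×24 integer matrix of rank 7; reducing to Smith normal form yields diagonal entries (1,1,1,1,1,1,1).

∂_2: C_2 → C_1 maps a triangle to the signed sum of its edges. For instance
  ∂bch = ch − bh + bc,
  ∂abg = bg − ag + ab.
As a 24×16 matrix over Z this has rank 15, with invariant factors (1,1,1,1,1,1,1,1,1,1,1,1,1,1,1).

Now H_k = ker ∂_k / im ∂_{k+1}, so:

  H_0: rank C_0 − rank ∂_1 = 8 − 7 = 1, and the invariant factors of ∂_1 are all 1, so H_0 ≅ Z.
  H_1: rank ker ∂_1 − rank ∂_2 = (24 − 7) − 15 = 2, and the invariant factors of ∂_2 are all 1, so H_1 ≅ Z^2.
  H_2: rank ker ∂_2 − rank ∂_3 = (16 − 15) − 0 = 1, and there is no ∂_3, so H_2 ≅ Z.

As a check, the Euler characteristic is 8 − 24 + 16 = 0, which agrees with 1 − 2 + 1 = 0.

Hence the Betti numbers are b_0 = 1, b_1 = 2, b_2 = 1.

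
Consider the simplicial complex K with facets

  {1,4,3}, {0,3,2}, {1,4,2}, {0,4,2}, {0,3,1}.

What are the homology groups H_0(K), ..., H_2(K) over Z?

Fix the vertex order 0 < 1 < 2 < 3 < 4 and write every simplex with vertices in increasing order. Then dim K = 2 and the simplices of K are:

  0-simplices (5): [0], [1], [2], [3], [4]
  1-simplices (10): [0,1], [0,2], [0,3], [0,4], [1,2], [1,3], [1,4], [2,3], [2,4], [3,4]
  2-simplices (5): [0,1,3], [0,2,3], [0,2,4], [1,2,4], [1,3,4]

Hence C_0 ≅ Z^5, C_1 ≅ Z^10, C_2 ≅ Z^5.

The boundary map ∂_1: C_1 → C_0 maps an edge to its endpoints' difference, ∂[p,q] = q − p.
The 5×10 boundary matrix has rank 4 and Smith normal form diag(1,1,1,1).

∂_2: C_2 → C_1 sends each 2-simplex [p,q,r] to [q,r] − [p,r] + [p,q]. For instance
  ∂[1,3,4] = [3,4] − [1,4] + [1,3],
  ∂[0,2,3] = [2,3] − [0,3] + [0,2].
This gives a 10×5 integer matrix of rank 5; reducing to Smith normal form yields diagonal entries (1,1,1,1,1).

Now H_k = ker ∂_k / im ∂_{k+1}, so:

  H_0: rank C_0 − rank ∂_1 = 5 − 4 = 1, and the invariant factors of ∂_1 are all 1, so H_0 = Z.
  H_1: rank ker ∂_1 − rank ∂_2 = (10 − 4) − 5 = 1, and the invariant factors of ∂_2 are all 1, so H_1 = Z.
  H_2: rank ker ∂_2 − rank ∂_3 = (5 − 5) − 0 = 0, and there is no ∂_3, so H_2 = 0.

H_0 = Z,  H_1 = Z,  H_2 = 0.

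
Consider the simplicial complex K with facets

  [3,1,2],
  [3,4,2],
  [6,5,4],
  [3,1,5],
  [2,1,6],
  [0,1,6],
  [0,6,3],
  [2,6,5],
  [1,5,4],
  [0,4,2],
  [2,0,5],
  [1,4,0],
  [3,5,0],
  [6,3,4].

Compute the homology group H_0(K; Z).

H_0 ≅ Z.

We work with the vertex ordering 0 < 1 < 2 < 3 < 4 < 5 < 6. The simplices of K, each written with vertices in increasing order, are:

  0-simplices (7): [0], [1], [2], [3], [4], [5], [6]
  1-simplices (21): [0,1], [0,2], [0,3], [0,4], [0,5], [0,6], [1,2], [1,3], [1,4], [1,5], [1,6], [2,3], [2,4], [2,5], [2,6], [3,4], [3,5], [3,6], [4,5], [4,6], [5,6]
  2-simplices (14): [0,1,4], [0,1,6], [0,2,4], [0,2,5], [0,3,5], [0,3,6], [1,2,3], [1,2,6], [1,3,5], [1,4,5], [2,3,4], [2,5,6], [3,4,6], [4,5,6]

so the chain groups are C_0 ≅ Z^7, C_1 ≅ Z^21, C_2 ≅ Z^14.

∂_1: C_1 → C_0 is given by ∂[p,q] = [q] − [p]. For instance
  ∂[3,5] = [5] − [3].
This gives a 7×21 integer matrix of rank 6; reducing to Smith normal form yields diagonal entries (1,1,1,1,1,1).

The boundary map ∂_2: C_2 → C_1 maps a triangle to the signed sum of its edges. For instance
  ∂[1,2,3] = [2,3] − [1,3] + [1,2],
  ∂[4,5,6] = [5,6] − [4,6] + [4,5].
The 21×14 boundary matrix has rank 13 and Smith normal form diag(1,1,1,1,1,1,1,1,1,1,1,1,1).

From H_k ≅ ker(∂_k) / im(∂_{k+1}) we obtain:

  H_0: rank C_0 − rank ∂_1 = 7 − 6 = 1, and the invariant factors of ∂_1 are all 1, so H_0 ≅ Z.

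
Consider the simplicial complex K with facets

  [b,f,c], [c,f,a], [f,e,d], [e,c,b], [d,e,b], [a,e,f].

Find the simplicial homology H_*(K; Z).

Fix the vertex order a < b < c < d < e < f and write every simplex with vertices in increasing order. Then dim K = 2 and the simplices of K are:

  0-simplices (6): a, b, c, d, e, f
  1-simplices (12): ac, ae, af, bc, bd, be, bf, ce, cf, de, df, ef
  2-simplices (6): acf, aef, bce, bcf, bde, def

so the chain groups are C_0 ≅ Z^6, C_1 ≅ Z^12, C_2 ≅ Z^6.

The boundary map ∂_1: C_1 → C_0 maps an edge to its endpoints' difference, ∂[p,q] = q − p. For instance
  ∂bf = f − b.
The resulting 6×12 matrix has rank 5, and its Smith normal form has invariant factors (1,1,1,1,1).

∂_2: C_2 → C_1 sends each 2-simplex [p,q,r] to [q,r] − [p,r] + [p,q]. For instance
  ∂acf = cf − af + ac,
  ∂aef = ef − af + ae.
This gives a 12×6 integer matrix of rank 6; reducing to Smith normal form yields diagonal entries (1,1,1,1,1,1).

Now H_k = ker ∂_k / im ∂_{k+1}, so:

  H_0: rank C_0 − rank ∂_1 = 6 − 5 = 1, and the invariant factors of ∂_1 are all 1, so H_0 = Z.
  H_1: rank ker ∂_1 − rank ∂_2 = (12 − 5) − 6 = 1, and the invariant factors of ∂_2 are all 1, so H_1 = Z.
  H_2: rank ker ∂_2 − rank ∂_3 = (6 − 6) − 0 = 0, and there is no ∂_3, so H_2 = 0.

As a check, the Euler characteristic is 6 − 12 + 6 = 0, which agrees with 1 − 1 + 0 = 0.
(K is a triangulation of the cylinder S^1 x I.)

H_0 ≅ Z,  H_1 ≅ Z,  H_2 = 0.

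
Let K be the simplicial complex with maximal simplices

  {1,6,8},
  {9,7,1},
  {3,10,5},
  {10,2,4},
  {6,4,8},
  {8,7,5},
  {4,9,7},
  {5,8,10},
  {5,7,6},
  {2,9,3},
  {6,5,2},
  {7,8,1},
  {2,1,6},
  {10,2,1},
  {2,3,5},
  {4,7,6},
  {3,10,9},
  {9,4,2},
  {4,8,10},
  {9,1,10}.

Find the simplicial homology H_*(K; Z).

H_0 = Z,  H_1 = Z × Z/2,  H_2 = 0.

Order the vertices as 1 < 2 < 3 < 4 < 5 < 6 < 7 < 8 < 9 < 10. Listing each simplex with vertices in this order, K has dimension 2 with simplices:

  0-simplices (10): [1], [2], [3], [4], [5], [6], [7], [8], [9], [10]
  1-simplices (30): (30 of them)
  2-simplices (20): (20 of them)

so the chain groups are C_0 ≅ Z^10, C_1 ≅ Z^30, C_2 ≅ Z^20.

The boundary map ∂_1: C_1 → C_0 sends each edge [p,q] (with p < q) to q − p.
This gives a 10×30 integer matrix of rank 9; reducing to Smith normal form yields diagonal entries (1,1,1,1,1,1,1,1,1).

∂_2: C_2 → C_1 maps a triangle to the signed sum of its edges. For instance
  ∂[1,2,6] = [2,6] − [1,6] + [1,2],
  ∂[5,7,8] = [7,8] − [5,8] + [5,7].
This gives a 30×20 integer matrix of rank 20; reducing to Smith normal form yields diagonal entries (1,1,1,1,1,1,1,1,1,1,1,1,1,1,1,1,1,1,1,2).

Reading off H_k = ker ∂_k / im ∂_{k+1}:

  H_0: rank C_0 − rank ∂_1 = 10 − 9 = 1, and the invariant factors of ∂_1 are all 1, so H_0 ≅ Z.
  H_1: rank ker ∂_1 − rank ∂_2 = (30 − 9) − 20 = 1, and ∂_2 has invariant factor 2 > 1, so H_1 ≅ Z × Z/2.
  H_2: rank ker ∂_2 − rank ∂_3 = (20 − 20) − 0 = 0, and there is no ∂_3, so H_2 ≅ 0.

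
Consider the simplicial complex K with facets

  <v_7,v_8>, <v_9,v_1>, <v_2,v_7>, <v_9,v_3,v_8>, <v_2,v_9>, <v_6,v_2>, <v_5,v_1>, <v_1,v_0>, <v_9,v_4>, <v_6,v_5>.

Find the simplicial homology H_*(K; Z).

H_0 = Z,  H_1 = Z^2,  H_2 = 0.

Fix the vertex order v_0 < v_1 < v_2 < v_3 < v_4 < v_5 < v_6 < v_7 < v_8 < v_9 and write every simplex with vertices in increasing order. Then dim K = 2 and the simplices of K are:

  0-simplices (10): [v_0], [v_1], [v_2], [v_3], [v_4], [v_5], [v_6], [v_7], [v_8], [v_9]
  1-simplices (12): [v_0,v_1], [v_1,v_5], [v_1,v_9], [v_2,v_6], [v_2,v_7], [v_2,v_9], [v_3,v_8], [v_3,v_9], [v_4,v_9], [v_5,v_6], [v_7,v_8], [v_8,v_9]
  2-simplices (1): [v_3,v_8,v_9]

Hence C_0 ≅ Z^10, C_1 ≅ Z^12, C_2 ≅ Z^1.

∂_1: C_1 → C_0 is given by ∂[p,q] = [q] − [p]. For instance
  ∂[v_2,v_9] = [v_9] − [v_2].
As a 10×12 matrix over Z this has rank 9, with invariant factors (1,1,1,1,1,1,1,1,1).

The boundary map ∂_2: C_2 → C_1 maps a triangle to the signed sum of its edges. For instance
  ∂[v_3,v_8,v_9] = [v_8,v_9] − [v_3,v_9] + [v_3,v_8].
As a 12×1 matrix over Z this has rank 1, with invariant factors (1).

Now H_k = ker ∂_k / im ∂_{k+1}, so:

  H_0: rank C_0 − rank ∂_1 = 10 − 9 = 1, and the invariant factors of ∂_1 are all 1, so H_0 ≅ Z.
  H_1: rank ker ∂_1 − rank ∂_2 = (12 − 9) − 1 = 2, and the invariant factors of ∂_2 are all 1, so H_1 ≅ Z^2.
  H_2: rank ker ∂_2 − rank ∂_3 = (1 − 1) − 0 = 0, and there is no ∂_3, so H_2 ≅ 0.

As a check, the Euler characteristic is 10 − 12 + 1 = -1, which agrees with 1 − 2 + 0 = -1.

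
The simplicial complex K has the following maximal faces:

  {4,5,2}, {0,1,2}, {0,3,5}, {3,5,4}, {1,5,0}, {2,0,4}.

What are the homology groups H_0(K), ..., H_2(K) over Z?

K has 6 vertices, 12 edges, 6 triangles.
rank ∂_0 = 0, rank ∂_1 = 5 ⇒ b_0 = 6 − 0 − 5 = 1; all invariant factors of ∂_1 are 1 so no torsion. So H_0 ≅ Z.
rank ∂_1 = 5, rank ∂_2 = 6 ⇒ b_1 = 12 − 5 − 6 = 1; all invariant factors of ∂_2 are 1 so no torsion. So H_1 ≅ Z.
rank ∂_2 = 6, rank ∂_3 = 0 ⇒ b_2 = 6 − 6 − 0 = 0. So H_2 ≅ 0.

H_0 ≅ Z,  H_1 ≅ Z,  H_2 = 0.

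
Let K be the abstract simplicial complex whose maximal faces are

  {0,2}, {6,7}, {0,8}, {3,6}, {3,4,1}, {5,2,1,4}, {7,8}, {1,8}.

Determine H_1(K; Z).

K has 9 vertices, 14 edges, 5 triangles, 1 3-simplex.
rank ∂_1 = 8, rank ∂_2 = 4 ⇒ b_1 = 14 − 8 − 4 = 2; all invariant factors of ∂_2 are 1 so no torsion. So H_1 ≅ Z^2.

H_1 ≅ Z^2.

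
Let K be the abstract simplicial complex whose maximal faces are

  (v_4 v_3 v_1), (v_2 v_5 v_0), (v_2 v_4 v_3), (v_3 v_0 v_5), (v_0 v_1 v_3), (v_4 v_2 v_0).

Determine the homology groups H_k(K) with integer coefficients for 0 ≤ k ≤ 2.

Take the total order v_0 < v_1 < v_2 < v_3 < v_4 < v_5 on the vertex set. Then K (dimension 2) consists of the simplices:

  0-simplices (6): [v_0], [v_1], [v_2], [v_3], [v_4], [v_5]
  1-simplices (12): [v_0,v_1], [v_0,v_2], [v_0,v_3], [v_0,v_4], [v_0,v_5], [v_1,v_3], [v_1,v_4], [v_2,v_3], [v_2,v_4], [v_2,v_5], [v_3,v_4], [v_3,v_5]
  2-simplices (6): [v_0,v_1,v_3], [v_0,v_2,v_4], [v_0,v_2,v_5], [v_0,v_3,v_5], [v_1,v_3,v_4], [v_2,v_3,v_4]

giving chain groups C_0 ≅ Z^6, C_1 ≅ Z^12, C_2 ≅ Z^6.

Boundary ∂_1: C_1 → C_0 maps an edge to its endpoints' difference, ∂[p,q] = q − p. For instance
  ∂[v_2,v_4] = [v_4] − [v_2].
This gives a 6×12 integer matrix of rank 5; reducing to Smith normal form yields diagonal entries (1,1,1,1,1).

Boundary ∂_2: C_2 → C_1 acts by ∂[p,q,r] = [q,r] − [p,r] + [p,q]. For instance
  ∂[v_2,v_3,v_4] = [v_3,v_4] − [v_2,v_4] + [v_2,v_3],
  ∂[v_0,v_3,v_5] = [v_3,v_5] − [v_0,v_5] + [v_0,v_3].
The 12×6 boundary matrix has rank 6 and Smith normal form diag(1,1,1,1,1,1).

Reading off H_k = ker ∂_k / im ∂_{k+1}:

  H_0: rank C_0 − rank ∂_1 = 6 − 5 = 1, and the invariant factors of ∂_1 are all 1, so H_0 ≅ Z.
  H_1: rank ker ∂_1 − rank ∂_2 = (12 − 5) − 6 = 1, and the invariant factors of ∂_2 are all 1, so H_1 ≅ Z.
  H_2: rank ker ∂_2 − rank ∂_3 = (6 − 6) − 0 = 0, and there is no ∂_3, so H_2 ≅ 0.

(K is a triangulation of the cylinder S^1 x I.)

H_0 = Z,  H_1 = Z,  H_2 = 0.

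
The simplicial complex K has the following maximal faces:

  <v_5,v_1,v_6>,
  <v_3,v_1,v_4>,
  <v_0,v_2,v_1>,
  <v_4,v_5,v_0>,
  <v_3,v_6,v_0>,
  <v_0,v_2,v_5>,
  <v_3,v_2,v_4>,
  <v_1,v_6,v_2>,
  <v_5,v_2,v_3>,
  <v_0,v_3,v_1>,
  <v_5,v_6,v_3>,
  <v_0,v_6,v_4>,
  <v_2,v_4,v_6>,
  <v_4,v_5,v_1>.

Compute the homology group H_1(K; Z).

H_1 = Z^2.

Order the vertices as v_0 < v_1 < v_2 < v_3 < v_4 < v_5 < v_6. Listing each simplex with vertices in this order, K has dimension 2 with simplices:

  0-simplices (7): [v_0], [v_1], [v_2], [v_3], [v_4], [v_5], [v_6]
  1-simplices (21): (21 of them)
  2-simplices (14): (14 of them)

so the chain groups are C_0 ≅ Z^7, C_1 ≅ Z^21, C_2 ≅ Z^14.

The boundary map ∂_1: C_1 → C_0 is given by ∂[p,q] = [q] − [p]. For instance
  ∂[v_0,v_6] = [v_6] − [v_0].
The 7×21 boundary matrix has rank 6 and Smith normal form diag(1,1,1,1,1,1).

Boundary ∂_2: C_2 → C_1 acts by ∂[p,q,r] = [q,r] − [p,r] + [p,q]. For instance
  ∂[v_2,v_3,v_4] = [v_3,v_4] − [v_2,v_4] + [v_2,v_3],
  ∂[v_0,v_1,v_3] = [v_1,v_3] − [v_0,v_3] + [v_0,v_1].
As a 21×14 matrix over Z this has rank 13, with invariant factors (1,1,1,1,1,1,1,1,1,1,1,1,1).

From H_k ≅ ker(∂_k) / im(∂_{k+1}) we obtain:

  H_1: rank ker ∂_1 − rank ∂_2 = (21 − 6) − 13 = 2, and the invariant factors of ∂_2 are all 1, so H_1 ≅ Z^2.

(K is a triangulation of the torus T^2.)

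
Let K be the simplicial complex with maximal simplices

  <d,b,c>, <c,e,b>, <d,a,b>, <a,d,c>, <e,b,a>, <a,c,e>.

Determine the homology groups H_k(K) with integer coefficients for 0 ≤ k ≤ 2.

Order the vertices as a < b < c < d < e. Listing each simplex with vertices in this order, K has dimension 2 with simplices:

  0-simplices (5): a, b, c, d, e
  1-simplices (9): ab, ac, ad, ae, bc, bd, be, cd, ce
  2-simplices (6): abd, abe, acd, ace, bcd, bce

giving chain groups C_0 ≅ Z^5, C_1 ≅ Z^9, C_2 ≅ Z^6.

∂_1: C_1 → C_0 is given by ∂[p,q] = [q] − [p].
The resulting 5×9 matrix has rank 4, and its Smith normal form has invariant factors (1,1,1,1).

The boundary map ∂_2: C_2 → C_1 maps a triangle to the signed sum of its edges. For instance
  ∂bce = ce − be + bc,
  ∂bcd = cd − bd + bc.
This gives a 9×6 integer matrix of rank 5; reducing to Smith normal form yields diagonal entries (1,1,1,1,1).

Now H_k = ker ∂_k / im ∂_{k+1}, so:

  H_0: rank C_0 − rank ∂_1 = 5 − 4 = 1, and the invariant factors of ∂_1 are all 1, so H_0 ≅ Z.
  H_1: rank ker ∂_1 − rank ∂_2 = (9 − 4) − 5 = 0, and the invariant factors of ∂_2 are all 1, so H_1 ≅ 0.
  H_2: rank ker ∂_2 − rank ∂_3 = (6 − 5) − 0 = 1, and there is no ∂_3, so H_2 ≅ Z.

(K is a triangulation of the 2-sphere S^2.)

H_0 ≅ Z,  H_1 = 0,  H_2 ≅ Z.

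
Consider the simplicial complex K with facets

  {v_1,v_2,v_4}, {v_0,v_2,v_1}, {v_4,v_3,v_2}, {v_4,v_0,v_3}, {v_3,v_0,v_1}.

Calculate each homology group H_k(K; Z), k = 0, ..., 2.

We work with the vertex ordering v_0 < v_1 < v_2 < v_3 < v_4. The simplices of K, each written with vertices in increasing order, are:

  0-simplices (5): [v_0], [v_1], [v_2], [v_3], [v_4]
  1-simplices (10): [v_0,v_1], [v_0,v_2], [v_0,v_3], [v_0,v_4], [v_1,v_2], [v_1,v_3], [v_1,v_4], [v_2,v_3], [v_2,v_4], [v_3,v_4]
  2-simplices (5): [v_0,v_1,v_2], [v_0,v_1,v_3], [v_0,v_3,v_4], [v_1,v_2,v_4], [v_2,v_3,v_4]

giving chain groups C_0 ≅ Z^5, C_1 ≅ Z^10, C_2 ≅ Z^5.

The boundary map ∂_1: C_1 → C_0 sends each edge [p,q] (with p < q) to q − p.
This gives a 5×10 integer matrix of rank 4; reducing to Smith normal form yields diagonal entries (1,1,1,1).

Boundary ∂_2: C_2 → C_1 sends each 2-simplex [p,q,r] to [q,r] − [p,r] + [p,q]. For instance
  ∂[v_0,v_1,v_2] = [v_1,v_2] − [v_0,v_2] + [v_0,v_1],
  ∂[v_2,v_3,v_4] = [v_3,v_4] − [v_2,v_4] + [v_2,v_3].
The resulting 10×5 matrix has rank 5, and its Smith normal form has invariant factors (1,1,1,1,1).

From H_k ≅ ker(∂_k) / im(∂_{k+1}) we obtain:

  H_0: rank C_0 − rank ∂_1 = 5 − 4 = 1, and the invariant factors of ∂_1 are all 1, so H_0 ≅ Z.
  H_1: rank ker ∂_1 − rank ∂_2 = (10 − 4) − 5 = 1, and the invariant factors of ∂_2 are all 1, so H_1 ≅ Z.
  H_2: rank ker ∂_2 − rank ∂_3 = (5 − 5) − 0 = 0, and there is no ∂_3, so H_2 ≅ 0.

As a check, the Euler characteristic is 5 − 10 + 5 = 0, which agrees with 1 − 1 + 0 = 0.
(K is a triangulation of the Möbius band.)

H_0 ≅ Z,  H_1 ≅ Z,  H_2 = 0.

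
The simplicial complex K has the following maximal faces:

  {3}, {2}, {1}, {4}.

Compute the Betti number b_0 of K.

Fix the vertex order 1 < 2 < 3 < 4 and write every simplex with vertices in increasing order. Then dim K = 0 and the simplices of K are:

  0-simplices (4): [1], [2], [3], [4]

so the chain groups are C_0 ≅ Z^4.

From H_k ≅ ker(∂_k) / im(∂_{k+1}) we obtain:

  H_0: rank C_0 − rank ∂_1 = 4 − 0 = 4, and there is no ∂_1, so H_0 ≅ Z^4.

Hence the Betti numbers are b_0 = 4.

b_0 = 4.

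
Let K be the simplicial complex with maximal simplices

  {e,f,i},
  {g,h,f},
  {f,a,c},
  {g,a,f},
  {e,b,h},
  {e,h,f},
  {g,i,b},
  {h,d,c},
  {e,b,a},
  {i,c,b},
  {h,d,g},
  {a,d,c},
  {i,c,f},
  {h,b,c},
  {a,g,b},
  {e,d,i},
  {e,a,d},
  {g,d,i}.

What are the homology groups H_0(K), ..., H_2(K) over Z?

Order the vertices as a < b < c < d < e < f < g < h < i. Listing each simplex with vertices in this order, K has dimension 2 with simplices:

  0-simplices (9): a, b, c, d, e, f, g, h, i
  1-simplices (27): ab, ac, ad, ae, af, ag, bc, be, bg, bh, bi, cd, cf, ch, ci, de, dg, dh, di, ef, eh, ei, fg, fh, fi, gh, gi
  2-simplices (18): abe, abg, acd, acf, ade, afg, bch, bci, beh, bgi, cdh, cfi, dei, dgh, dgi, efh, efi, fgh

giving chain groups C_0 ≅ Z^9, C_1 ≅ Z^27, C_2 ≅ Z^18.

∂_1: C_1 → C_0 sends each edge [p,q] (with p < q) to q − p. For instance
  ∂di = i − d.
This gives a 9×27 integer matrix of rank 8; reducing to Smith normal form yields diagonal entries (1,1,1,1,1,1,1,1).

∂_2: C_2 → C_1 maps a triangle to the signed sum of its edges. For instance
  ∂bgi = gi − bi + bg,
  ∂acd = cd − ad + ac.
As a 27×18 matrix over Z this has rank 17, with invariant factors (1,1,1,1,1,1,1,1,1,1,1,1,1,1,1,1,1).

Computing H_k = (kernel of ∂_k) / (image of ∂_{k+1}):

  H_0: rank C_0 − rank ∂_1 = 9 − 8 = 1, and the invariant factors of ∂_1 are all 1, so H_0 ≅ Z.
  H_1: rank ker ∂_1 − rank ∂_2 = (27 − 8) − 17 = 2, and the invariant factors of ∂_2 are all 1, so H_1 ≅ Z^2.
  H_2: rank ker ∂_2 − rank ∂_3 = (18 − 17) − 0 = 1, and there is no ∂_3, so H_2 ≅ Z.

As a check, the Euler characteristic is 9 − 27 + 18 = 0, which agrees with 1 − 2 + 1 = 0.
(K is a triangulation of the torus T^2.)

H_0 = Z,  H_1 = Z^2,  H_2 = Z.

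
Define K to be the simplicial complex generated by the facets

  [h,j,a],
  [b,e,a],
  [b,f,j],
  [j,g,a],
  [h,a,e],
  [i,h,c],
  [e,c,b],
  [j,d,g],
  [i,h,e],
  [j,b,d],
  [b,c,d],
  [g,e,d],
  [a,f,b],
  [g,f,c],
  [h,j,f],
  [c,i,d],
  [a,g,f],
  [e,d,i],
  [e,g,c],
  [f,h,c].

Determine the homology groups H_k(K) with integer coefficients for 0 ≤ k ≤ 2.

Take the total order a < b < c < d < e < f < g < h < i < j on the vertex set. Then K (dimension 2) consists of the simplices:

  0-simplices (10): a, b, c, d, e, f, g, h, i, j
  1-simplices (30): ab, ae, af, ag, ah, aj, bc, bd, be, bf, bj, cd, ce, cf, cg, ch, ci, de, dg, di, dj, eg, eh, ei, fg, fh, fj, gj, hi, hj
  2-simplices (20): abe, abf, aeh, afg, agj, ahj, bcd, bce, bdj, bfj, cdi, ceg, cfg, cfh, chi, deg, dei, dgj, ehi, fhj

giving chain groups C_0 ≅ Z^10, C_1 ≅ Z^30, C_2 ≅ Z^20.

∂_1: C_1 → C_0 maps an edge to its endpoints' difference, ∂[p,q] = q − p. For instance
  ∂bc = c − b.
This gives a 10×30 integer matrix of rank 9; reducing to Smith normal form yields diagonal entries (1,1,1,1,1,1,1,1,1).

∂_2: C_2 → C_1 acts by ∂[p,q,r] = [q,r] − [p,r] + [p,q]. For instance
  ∂bfj = fj − bj + bf,
  ∂ahj = hj − aj + ah.
The 30×20 boundary matrix has rank 20 and Smith normal form diag(1,1,1,1,1,1,1,1,1,1,1,1,1,1,1,1,1,1,1,2).

From H_k ≅ ker(∂_k) / im(∂_{k+1}) we obtain:

  H_0: rank C_0 − rank ∂_1 = 10 − 9 = 1, and the invariant factors of ∂_1 are all 1, so H_0 ≅ Z.
  H_1: rank ker ∂_1 − rank ∂_2 = (30 − 9) − 20 = 1, and ∂_2 has invariant factor 2 > 1, so H_1 ≅ Z ⊕ Z/2.
  H_2: rank ker ∂_2 − rank ∂_3 = (20 − 20) − 0 = 0, and there is no ∂_3, so H_2 ≅ 0.

As a check, the Euler characteristic is 10 − 30 + 20 = 0, which agrees with 1 − 1 + 0 = 0.

H_0 ≅ Z,  H_1 ≅ Z ⊕ Z/2,  H_2 = 0.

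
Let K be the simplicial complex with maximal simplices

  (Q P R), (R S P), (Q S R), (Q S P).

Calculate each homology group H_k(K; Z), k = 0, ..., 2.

We work with the vertex ordering P < Q < R < S. The simplices of K, each written with vertices in increasing order, are:

  0-simplices (4): P, Q, R, S
  1-simplices (6): PQ, PR, PS, QR, QS, RS
  2-simplices (4): PQR, PQS, PRS, QRS

giving chain groups C_0 ≅ Z^4, C_1 ≅ Z^6, C_2 ≅ Z^4.

The boundary map ∂_1: C_1 → C_0 sends each edge [p,q] (with p < q) to q − p.
This gives a 4×6 integer matrix of rank 3; reducing to Smith normal form yields diagonal entries (1,1,1).

The boundary map ∂_2: C_2 → C_1 sends each 2-simplex [p,q,r] to [q,r] − [p,r] + [p,q]. For instance
  ∂PQR = QR − PR + PQ,
  ∂PRS = RS − PS + PR.
The resulting 6×4 matrix has rank 3, and its Smith normal form has invariant factors (1,1,1).

Computing H_k = (kernel of ∂_k) / (image of ∂_{k+1}):

  H_0: rank C_0 − rank ∂_1 = 4 − 3 = 1, and the invariant factors of ∂_1 are all 1, so H_0 = Z.
  H_1: rank ker ∂_1 − rank ∂_2 = (6 − 3) − 3 = 0, and the invariant factors of ∂_2 are all 1, so H_1 = 0.
  H_2: rank ker ∂_2 − rank ∂_3 = (4 − 3) − 0 = 1, and there is no ∂_3, so H_2 = Z.

As a check, the Euler characteristic is 4 − 6 + 4 = 2, which agrees with 1 − 0 + 1 = 2.
(K is a triangulation of the 2-sphere S^2.)

H_0 ≅ Z,  H_1 = 0,  H_2 ≅ Z.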